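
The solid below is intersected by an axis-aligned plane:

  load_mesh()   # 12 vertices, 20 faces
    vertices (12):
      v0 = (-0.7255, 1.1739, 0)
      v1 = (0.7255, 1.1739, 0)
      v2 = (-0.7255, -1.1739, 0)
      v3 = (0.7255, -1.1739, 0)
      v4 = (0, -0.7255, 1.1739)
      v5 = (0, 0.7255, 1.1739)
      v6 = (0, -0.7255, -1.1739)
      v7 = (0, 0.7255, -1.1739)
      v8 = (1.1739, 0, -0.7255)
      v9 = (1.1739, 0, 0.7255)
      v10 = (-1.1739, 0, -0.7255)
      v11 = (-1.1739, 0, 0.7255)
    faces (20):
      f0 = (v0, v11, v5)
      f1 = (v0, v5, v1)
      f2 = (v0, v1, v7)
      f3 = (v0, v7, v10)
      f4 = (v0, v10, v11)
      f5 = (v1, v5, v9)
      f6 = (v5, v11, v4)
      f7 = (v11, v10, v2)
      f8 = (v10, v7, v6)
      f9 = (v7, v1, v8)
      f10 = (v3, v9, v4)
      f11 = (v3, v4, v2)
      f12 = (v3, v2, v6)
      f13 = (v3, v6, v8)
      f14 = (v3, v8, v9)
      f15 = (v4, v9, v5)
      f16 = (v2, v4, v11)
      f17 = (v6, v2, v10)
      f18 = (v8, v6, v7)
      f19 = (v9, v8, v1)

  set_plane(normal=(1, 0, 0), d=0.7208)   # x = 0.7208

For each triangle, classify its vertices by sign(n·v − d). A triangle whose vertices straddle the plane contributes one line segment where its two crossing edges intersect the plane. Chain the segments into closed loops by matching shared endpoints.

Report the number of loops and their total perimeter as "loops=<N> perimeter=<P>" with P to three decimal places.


loops=1 perimeter=6.193

Straddling triangles (10 of 20):
  (v0,v5,v1) [--+] → (0.7208, 1.171, 0.00760487)–(0.7208, 1.1739, 0)  len=0.0081
  (v0,v1,v7) [-+-] → (0.7208, 1.1739, 0)–(0.7208, 1.171, -0.00760487)  len=0.0081
  (v1,v5,v9) [+-+] → (0.7208, 1.171, 0.00760487)–(0.7208, 0.280027, 0.898573)  len=1.2600
  (v7,v1,v8) [-++] → (0.7208, 1.171, -0.00760487)–(0.7208, 0.280027, -0.898573)  len=1.2600
  (v3,v9,v4) [++-] → (0.7208, -0.280027, 0.898573)–(0.7208, -1.171, 0.00760487)  len=1.2600
  (v3,v4,v2) [+--] → (0.7208, -1.171, 0.00760487)–(0.7208, -1.1739, 0)  len=0.0081
  (v3,v2,v6) [+--] → (0.7208, -1.1739, 0)–(0.7208, -1.171, -0.00760487)  len=0.0081
  (v3,v6,v8) [+-+] → (0.7208, -1.171, -0.00760487)–(0.7208, -0.280027, -0.898573)  len=1.2600
  (v4,v9,v5) [-+-] → (0.7208, -0.280027, 0.898573)–(0.7208, 0.280027, 0.898573)  len=0.5601
  (v8,v6,v7) [+--] → (0.7208, -0.280027, -0.898573)–(0.7208, 0.280027, -0.898573)  len=0.5601

Chained into 1 loop(s):
  loop 1: 10 segments, perimeter = 6.1927
Total perimeter = 6.193


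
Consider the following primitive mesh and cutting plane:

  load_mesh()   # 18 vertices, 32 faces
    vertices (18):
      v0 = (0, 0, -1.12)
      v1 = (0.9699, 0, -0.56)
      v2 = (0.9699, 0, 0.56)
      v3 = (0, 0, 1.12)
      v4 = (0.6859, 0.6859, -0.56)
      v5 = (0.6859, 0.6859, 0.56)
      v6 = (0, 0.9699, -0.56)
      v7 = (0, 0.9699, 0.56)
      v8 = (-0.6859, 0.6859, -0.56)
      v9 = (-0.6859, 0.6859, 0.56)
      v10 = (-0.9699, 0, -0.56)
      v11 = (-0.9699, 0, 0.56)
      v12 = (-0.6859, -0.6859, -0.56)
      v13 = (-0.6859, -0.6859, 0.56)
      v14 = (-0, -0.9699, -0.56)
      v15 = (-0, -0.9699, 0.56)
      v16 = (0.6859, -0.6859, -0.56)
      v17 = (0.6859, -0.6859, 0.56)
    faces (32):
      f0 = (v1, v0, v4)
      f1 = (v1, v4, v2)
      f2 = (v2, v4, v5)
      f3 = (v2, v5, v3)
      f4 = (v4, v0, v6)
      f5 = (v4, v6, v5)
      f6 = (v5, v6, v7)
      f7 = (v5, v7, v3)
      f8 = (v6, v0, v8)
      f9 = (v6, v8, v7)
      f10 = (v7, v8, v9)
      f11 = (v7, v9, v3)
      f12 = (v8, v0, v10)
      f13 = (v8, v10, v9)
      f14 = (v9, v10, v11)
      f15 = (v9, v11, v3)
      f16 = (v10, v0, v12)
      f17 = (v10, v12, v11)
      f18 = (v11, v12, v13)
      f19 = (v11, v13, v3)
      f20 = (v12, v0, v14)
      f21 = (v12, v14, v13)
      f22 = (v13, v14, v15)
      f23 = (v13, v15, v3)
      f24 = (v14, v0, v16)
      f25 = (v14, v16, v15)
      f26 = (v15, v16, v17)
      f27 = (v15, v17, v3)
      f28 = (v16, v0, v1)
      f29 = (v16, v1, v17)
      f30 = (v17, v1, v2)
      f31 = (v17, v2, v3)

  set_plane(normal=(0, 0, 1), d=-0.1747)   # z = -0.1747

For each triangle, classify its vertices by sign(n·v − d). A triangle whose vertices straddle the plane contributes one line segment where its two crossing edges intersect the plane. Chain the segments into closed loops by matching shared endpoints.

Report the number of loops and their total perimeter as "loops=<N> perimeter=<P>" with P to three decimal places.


loops=1 perimeter=5.939

Straddling triangles (16 of 32):
  (v1,v4,v2) [--+] → (0.783601, 0.449938, -0.1747)–(0.9699, 0, -0.1747)  len=0.4870
  (v2,v4,v5) [+-+] → (0.783601, 0.449938, -0.1747)–(0.6859, 0.6859, -0.1747)  len=0.2554
  (v4,v6,v5) [--+] → (0.235962, 0.872199, -0.1747)–(0.6859, 0.6859, -0.1747)  len=0.4870
  (v5,v6,v7) [+-+] → (0.235962, 0.872199, -0.1747)–(0, 0.9699, -0.1747)  len=0.2554
  (v6,v8,v7) [--+] → (-0.449938, 0.783601, -0.1747)–(0, 0.9699, -0.1747)  len=0.4870
  (v7,v8,v9) [+-+] → (-0.449938, 0.783601, -0.1747)–(-0.6859, 0.6859, -0.1747)  len=0.2554
  (v8,v10,v9) [--+] → (-0.872199, 0.235962, -0.1747)–(-0.6859, 0.6859, -0.1747)  len=0.4870
  (v9,v10,v11) [+-+] → (-0.872199, 0.235962, -0.1747)–(-0.9699, 0, -0.1747)  len=0.2554
  (v10,v12,v11) [--+] → (-0.783601, -0.449938, -0.1747)–(-0.9699, 0, -0.1747)  len=0.4870
  (v11,v12,v13) [+-+] → (-0.783601, -0.449938, -0.1747)–(-0.6859, -0.6859, -0.1747)  len=0.2554
  (v12,v14,v13) [--+] → (-0.235962, -0.872199, -0.1747)–(-0.6859, -0.6859, -0.1747)  len=0.4870
  (v13,v14,v15) [+-+] → (-0.235962, -0.872199, -0.1747)–(0, -0.9699, -0.1747)  len=0.2554
  (v14,v16,v15) [--+] → (0.449938, -0.783601, -0.1747)–(0, -0.9699, -0.1747)  len=0.4870
  (v15,v16,v17) [+-+] → (0.449938, -0.783601, -0.1747)–(0.6859, -0.6859, -0.1747)  len=0.2554
  (v16,v1,v17) [--+] → (0.872199, -0.235962, -0.1747)–(0.6859, -0.6859, -0.1747)  len=0.4870
  (v17,v1,v2) [+-+] → (0.872199, -0.235962, -0.1747)–(0.9699, 0, -0.1747)  len=0.2554

Chained into 1 loop(s):
  loop 1: 16 segments, perimeter = 5.9390
Total perimeter = 5.939


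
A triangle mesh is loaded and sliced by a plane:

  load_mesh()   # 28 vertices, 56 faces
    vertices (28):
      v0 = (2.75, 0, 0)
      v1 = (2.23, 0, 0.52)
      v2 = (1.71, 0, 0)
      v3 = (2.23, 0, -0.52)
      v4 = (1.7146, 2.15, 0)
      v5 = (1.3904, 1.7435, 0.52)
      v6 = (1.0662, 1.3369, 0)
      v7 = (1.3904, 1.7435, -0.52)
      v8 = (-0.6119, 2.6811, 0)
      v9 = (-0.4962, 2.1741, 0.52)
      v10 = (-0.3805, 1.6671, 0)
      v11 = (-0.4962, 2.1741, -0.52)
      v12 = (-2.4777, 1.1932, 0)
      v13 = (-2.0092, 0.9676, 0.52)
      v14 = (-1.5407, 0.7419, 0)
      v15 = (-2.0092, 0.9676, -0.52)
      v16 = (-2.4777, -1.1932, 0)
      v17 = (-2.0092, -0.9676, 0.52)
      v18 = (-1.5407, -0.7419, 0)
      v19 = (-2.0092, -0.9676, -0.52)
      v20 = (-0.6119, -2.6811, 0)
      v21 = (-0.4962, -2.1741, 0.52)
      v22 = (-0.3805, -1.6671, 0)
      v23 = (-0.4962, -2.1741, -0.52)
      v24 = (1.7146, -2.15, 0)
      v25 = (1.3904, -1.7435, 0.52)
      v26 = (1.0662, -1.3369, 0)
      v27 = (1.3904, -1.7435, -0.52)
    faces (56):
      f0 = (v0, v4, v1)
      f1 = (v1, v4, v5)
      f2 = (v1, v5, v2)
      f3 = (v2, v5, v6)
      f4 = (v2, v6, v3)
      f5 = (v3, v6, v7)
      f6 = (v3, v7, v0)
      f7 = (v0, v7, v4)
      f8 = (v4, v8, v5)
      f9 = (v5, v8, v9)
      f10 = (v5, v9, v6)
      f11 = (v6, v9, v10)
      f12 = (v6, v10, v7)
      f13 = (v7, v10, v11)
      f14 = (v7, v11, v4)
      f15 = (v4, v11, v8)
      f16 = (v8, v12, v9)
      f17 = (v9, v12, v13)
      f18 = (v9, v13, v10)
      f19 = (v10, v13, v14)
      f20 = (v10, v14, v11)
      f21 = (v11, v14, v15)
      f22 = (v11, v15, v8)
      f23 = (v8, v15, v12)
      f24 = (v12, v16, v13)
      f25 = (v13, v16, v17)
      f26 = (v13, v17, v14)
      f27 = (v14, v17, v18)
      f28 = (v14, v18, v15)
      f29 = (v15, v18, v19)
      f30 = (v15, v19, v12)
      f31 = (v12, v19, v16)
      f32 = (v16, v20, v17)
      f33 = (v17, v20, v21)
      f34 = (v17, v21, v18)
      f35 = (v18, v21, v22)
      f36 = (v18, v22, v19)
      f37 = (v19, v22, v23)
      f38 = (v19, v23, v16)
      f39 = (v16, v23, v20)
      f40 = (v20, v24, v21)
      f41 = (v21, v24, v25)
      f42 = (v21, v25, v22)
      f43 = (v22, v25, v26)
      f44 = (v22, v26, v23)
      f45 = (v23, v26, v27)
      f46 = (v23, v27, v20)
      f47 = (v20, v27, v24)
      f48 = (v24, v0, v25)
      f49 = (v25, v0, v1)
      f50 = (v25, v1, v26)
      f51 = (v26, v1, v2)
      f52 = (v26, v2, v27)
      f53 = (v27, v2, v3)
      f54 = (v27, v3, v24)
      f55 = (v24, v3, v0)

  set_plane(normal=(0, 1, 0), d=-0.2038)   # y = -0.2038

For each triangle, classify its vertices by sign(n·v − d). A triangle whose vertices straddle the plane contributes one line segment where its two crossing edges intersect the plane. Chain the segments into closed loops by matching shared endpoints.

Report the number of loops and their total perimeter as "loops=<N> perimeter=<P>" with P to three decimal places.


Straddling triangles (16 of 56):
  (v12,v16,v13) [+-+] → (-2.4777, -0.2038, 0)–(-2.26318, -0.2038, 0.238101)  len=0.3205
  (v13,v16,v17) [+--] → (-2.26318, -0.2038, 0.238101)–(-2.0092, -0.2038, 0.52)  len=0.3794
  (v13,v17,v14) [+-+] → (-2.0092, -0.2038, 0.52)–(-1.79988, -0.2038, 0.287665)  len=0.3127
  (v14,v17,v18) [+--] → (-1.79988, -0.2038, 0.287665)–(-1.5407, -0.2038, 0)  len=0.3872
  (v14,v18,v15) [+-+] → (-1.5407, -0.2038, 0)–(-1.68817, -0.2038, -0.163681)  len=0.2203
  (v15,v18,v19) [+--] → (-1.68817, -0.2038, -0.163681)–(-2.0092, -0.2038, -0.52)  len=0.4796
  (v15,v19,v12) [+-+] → (-2.0092, -0.2038, -0.52)–(-2.17481, -0.2038, -0.33619)  len=0.2474
  (v12,v19,v16) [+--] → (-2.17481, -0.2038, -0.33619)–(-2.4777, -0.2038, 0)  len=0.4525
  (v24,v0,v25) [-+-] → (2.65185, -0.2038, 0)–(2.59107, -0.2038, 0.0607835)  len=0.0860
  (v25,v0,v1) [-++] → (2.59107, -0.2038, 0.0607835)–(2.13186, -0.2038, 0.52)  len=0.6494
  (v25,v1,v26) [-+-] → (2.13186, -0.2038, 0.52)–(2.05259, -0.2038, 0.44073)  len=0.1121
  (v26,v1,v2) [-++] → (2.05259, -0.2038, 0.44073)–(1.61186, -0.2038, 0)  len=0.6233
  (v26,v2,v27) [-+-] → (1.61186, -0.2038, 0)–(1.67264, -0.2038, -0.0607835)  len=0.0860
  (v27,v2,v3) [-++] → (1.67264, -0.2038, -0.0607835)–(2.13186, -0.2038, -0.52)  len=0.6494
  (v27,v3,v24) [-+-] → (2.13186, -0.2038, -0.52)–(2.18114, -0.2038, -0.470709)  len=0.0697
  (v24,v3,v0) [-++] → (2.18114, -0.2038, -0.470709)–(2.65185, -0.2038, 0)  len=0.6657

Chained into 2 loop(s):
  loop 1: 8 segments, perimeter = 2.7997
  loop 2: 8 segments, perimeter = 2.9416
Total perimeter = 5.741

loops=2 perimeter=5.741


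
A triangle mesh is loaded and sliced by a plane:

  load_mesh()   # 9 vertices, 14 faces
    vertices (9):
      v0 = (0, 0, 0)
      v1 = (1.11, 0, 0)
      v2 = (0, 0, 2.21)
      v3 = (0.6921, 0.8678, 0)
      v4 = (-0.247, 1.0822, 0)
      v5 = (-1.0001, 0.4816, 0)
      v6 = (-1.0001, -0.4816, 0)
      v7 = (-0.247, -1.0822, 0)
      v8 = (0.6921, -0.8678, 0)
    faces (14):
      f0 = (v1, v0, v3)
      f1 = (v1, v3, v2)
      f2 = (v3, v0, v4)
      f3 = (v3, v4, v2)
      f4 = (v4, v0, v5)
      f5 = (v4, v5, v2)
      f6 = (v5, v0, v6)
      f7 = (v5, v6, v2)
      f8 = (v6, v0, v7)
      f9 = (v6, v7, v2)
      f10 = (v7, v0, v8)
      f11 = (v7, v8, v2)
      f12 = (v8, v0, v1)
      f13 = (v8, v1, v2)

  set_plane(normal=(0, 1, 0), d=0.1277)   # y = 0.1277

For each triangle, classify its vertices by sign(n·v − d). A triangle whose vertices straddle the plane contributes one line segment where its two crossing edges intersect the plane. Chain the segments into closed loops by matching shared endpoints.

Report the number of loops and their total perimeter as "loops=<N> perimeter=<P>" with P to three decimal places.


Straddling triangles (8 of 14):
  (v1,v0,v3) [--+] → (0.101845, 0.1277, 0)–(1.0485, 0.1277, 0)  len=0.9467
  (v1,v3,v2) [-+-] → (1.0485, 0.1277, 0)–(0.101845, 0.1277, 1.88479)  len=2.1092
  (v3,v0,v4) [+-+] → (0.101845, 0.1277, 0)–(-0.0291461, 0.1277, 0)  len=0.1310
  (v3,v4,v2) [++-] → (-0.0291461, 0.1277, 1.94922)–(0.101845, 0.1277, 1.88479)  len=0.1460
  (v4,v0,v5) [+-+] → (-0.0291461, 0.1277, 0)–(-0.265184, 0.1277, 0)  len=0.2360
  (v4,v5,v2) [++-] → (-0.265184, 0.1277, 1.624)–(-0.0291461, 0.1277, 1.94922)  len=0.4018
  (v5,v0,v6) [+--] → (-0.265184, 0.1277, 0)–(-1.0001, 0.1277, 0)  len=0.7349
  (v5,v6,v2) [+--] → (-1.0001, 0.1277, 0)–(-0.265184, 0.1277, 1.624)  len=1.7825

Chained into 1 loop(s):
  loop 1: 8 segments, perimeter = 6.4881
Total perimeter = 6.488

loops=1 perimeter=6.488


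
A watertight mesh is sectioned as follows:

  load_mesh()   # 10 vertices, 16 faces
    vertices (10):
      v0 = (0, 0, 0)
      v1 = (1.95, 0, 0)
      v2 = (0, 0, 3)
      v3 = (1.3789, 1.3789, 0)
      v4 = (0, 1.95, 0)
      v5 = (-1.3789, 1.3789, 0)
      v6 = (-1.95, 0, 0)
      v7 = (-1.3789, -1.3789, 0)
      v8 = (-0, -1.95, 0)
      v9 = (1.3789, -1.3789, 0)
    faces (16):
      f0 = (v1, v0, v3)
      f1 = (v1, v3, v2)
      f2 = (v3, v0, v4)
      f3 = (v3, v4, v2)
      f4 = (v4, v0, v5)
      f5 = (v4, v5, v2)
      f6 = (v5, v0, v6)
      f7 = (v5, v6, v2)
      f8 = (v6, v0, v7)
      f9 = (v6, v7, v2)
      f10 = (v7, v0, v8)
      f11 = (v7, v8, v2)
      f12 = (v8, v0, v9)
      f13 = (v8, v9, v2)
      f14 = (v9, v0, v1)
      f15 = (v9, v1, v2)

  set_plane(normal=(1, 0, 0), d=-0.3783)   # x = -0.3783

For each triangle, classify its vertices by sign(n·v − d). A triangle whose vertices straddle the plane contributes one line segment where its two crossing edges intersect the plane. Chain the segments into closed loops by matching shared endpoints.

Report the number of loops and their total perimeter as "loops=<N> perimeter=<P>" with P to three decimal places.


loops=1 perimeter=9.677

Straddling triangles (8 of 16):
  (v4,v0,v5) [++-] → (-0.3783, 0.3783, 0)–(-0.3783, 1.79332, 0)  len=1.4150
  (v4,v5,v2) [+-+] → (-0.3783, 1.79332, 0)–(-0.3783, 0.3783, 2.17695)  len=2.5964
  (v5,v0,v6) [-+-] → (-0.3783, 0.3783, 0)–(-0.3783, 0, 0)  len=0.3783
  (v5,v6,v2) [--+] → (-0.3783, 0, 2.418)–(-0.3783, 0.3783, 2.17695)  len=0.4486
  (v6,v0,v7) [-+-] → (-0.3783, 0, 0)–(-0.3783, -0.3783, 0)  len=0.3783
  (v6,v7,v2) [--+] → (-0.3783, -0.3783, 2.17695)–(-0.3783, 0, 2.418)  len=0.4486
  (v7,v0,v8) [-++] → (-0.3783, -0.3783, 0)–(-0.3783, -1.79332, 0)  len=1.4150
  (v7,v8,v2) [-++] → (-0.3783, -1.79332, 0)–(-0.3783, -0.3783, 2.17695)  len=2.5964

Chained into 1 loop(s):
  loop 1: 8 segments, perimeter = 9.6766
Total perimeter = 9.677


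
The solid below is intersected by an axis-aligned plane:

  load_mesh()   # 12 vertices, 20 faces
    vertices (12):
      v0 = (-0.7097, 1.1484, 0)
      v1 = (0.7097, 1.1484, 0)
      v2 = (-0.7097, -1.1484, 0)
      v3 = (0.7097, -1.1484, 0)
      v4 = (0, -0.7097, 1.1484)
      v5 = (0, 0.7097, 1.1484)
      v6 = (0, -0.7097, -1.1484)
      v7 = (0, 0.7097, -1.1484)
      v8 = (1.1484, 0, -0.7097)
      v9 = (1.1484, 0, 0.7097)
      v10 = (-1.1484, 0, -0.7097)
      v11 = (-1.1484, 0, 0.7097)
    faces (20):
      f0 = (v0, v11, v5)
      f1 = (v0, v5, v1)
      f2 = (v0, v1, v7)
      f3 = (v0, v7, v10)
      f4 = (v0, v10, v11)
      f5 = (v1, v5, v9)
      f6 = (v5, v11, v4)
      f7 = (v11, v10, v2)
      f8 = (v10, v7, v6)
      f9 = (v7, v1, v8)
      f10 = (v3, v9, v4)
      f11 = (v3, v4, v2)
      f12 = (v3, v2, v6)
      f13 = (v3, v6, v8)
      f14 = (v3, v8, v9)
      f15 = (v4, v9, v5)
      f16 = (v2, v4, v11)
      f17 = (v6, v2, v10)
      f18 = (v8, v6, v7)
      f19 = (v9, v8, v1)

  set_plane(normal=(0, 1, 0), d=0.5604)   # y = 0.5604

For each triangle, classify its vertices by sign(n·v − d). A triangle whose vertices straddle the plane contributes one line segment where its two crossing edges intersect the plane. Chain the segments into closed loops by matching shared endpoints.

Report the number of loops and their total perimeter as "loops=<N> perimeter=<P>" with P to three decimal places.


loops=1 perimeter=6.407

Straddling triangles (10 of 20):
  (v0,v11,v5) [+-+] → (-0.934322, 0.5604, 0.363378)–(-0.24159, 0.5604, 1.05611)  len=0.9797
  (v0,v7,v10) [++-] → (-0.24159, 0.5604, -1.05611)–(-0.934322, 0.5604, -0.363378)  len=0.9797
  (v0,v10,v11) [+--] → (-0.934322, 0.5604, -0.363378)–(-0.934322, 0.5604, 0.363378)  len=0.7268
  (v1,v5,v9) [++-] → (0.24159, 0.5604, 1.05611)–(0.934322, 0.5604, 0.363378)  len=0.9797
  (v5,v11,v4) [+--] → (-0.24159, 0.5604, 1.05611)–(0, 0.5604, 1.1484)  len=0.2586
  (v10,v7,v6) [-+-] → (-0.24159, 0.5604, -1.05611)–(0, 0.5604, -1.1484)  len=0.2586
  (v7,v1,v8) [++-] → (0.934322, 0.5604, -0.363378)–(0.24159, 0.5604, -1.05611)  len=0.9797
  (v4,v9,v5) [--+] → (0.24159, 0.5604, 1.05611)–(0, 0.5604, 1.1484)  len=0.2586
  (v8,v6,v7) [--+] → (0, 0.5604, -1.1484)–(0.24159, 0.5604, -1.05611)  len=0.2586
  (v9,v8,v1) [--+] → (0.934322, 0.5604, -0.363378)–(0.934322, 0.5604, 0.363378)  len=0.7268

Chained into 1 loop(s):
  loop 1: 10 segments, perimeter = 6.4067
Total perimeter = 6.407


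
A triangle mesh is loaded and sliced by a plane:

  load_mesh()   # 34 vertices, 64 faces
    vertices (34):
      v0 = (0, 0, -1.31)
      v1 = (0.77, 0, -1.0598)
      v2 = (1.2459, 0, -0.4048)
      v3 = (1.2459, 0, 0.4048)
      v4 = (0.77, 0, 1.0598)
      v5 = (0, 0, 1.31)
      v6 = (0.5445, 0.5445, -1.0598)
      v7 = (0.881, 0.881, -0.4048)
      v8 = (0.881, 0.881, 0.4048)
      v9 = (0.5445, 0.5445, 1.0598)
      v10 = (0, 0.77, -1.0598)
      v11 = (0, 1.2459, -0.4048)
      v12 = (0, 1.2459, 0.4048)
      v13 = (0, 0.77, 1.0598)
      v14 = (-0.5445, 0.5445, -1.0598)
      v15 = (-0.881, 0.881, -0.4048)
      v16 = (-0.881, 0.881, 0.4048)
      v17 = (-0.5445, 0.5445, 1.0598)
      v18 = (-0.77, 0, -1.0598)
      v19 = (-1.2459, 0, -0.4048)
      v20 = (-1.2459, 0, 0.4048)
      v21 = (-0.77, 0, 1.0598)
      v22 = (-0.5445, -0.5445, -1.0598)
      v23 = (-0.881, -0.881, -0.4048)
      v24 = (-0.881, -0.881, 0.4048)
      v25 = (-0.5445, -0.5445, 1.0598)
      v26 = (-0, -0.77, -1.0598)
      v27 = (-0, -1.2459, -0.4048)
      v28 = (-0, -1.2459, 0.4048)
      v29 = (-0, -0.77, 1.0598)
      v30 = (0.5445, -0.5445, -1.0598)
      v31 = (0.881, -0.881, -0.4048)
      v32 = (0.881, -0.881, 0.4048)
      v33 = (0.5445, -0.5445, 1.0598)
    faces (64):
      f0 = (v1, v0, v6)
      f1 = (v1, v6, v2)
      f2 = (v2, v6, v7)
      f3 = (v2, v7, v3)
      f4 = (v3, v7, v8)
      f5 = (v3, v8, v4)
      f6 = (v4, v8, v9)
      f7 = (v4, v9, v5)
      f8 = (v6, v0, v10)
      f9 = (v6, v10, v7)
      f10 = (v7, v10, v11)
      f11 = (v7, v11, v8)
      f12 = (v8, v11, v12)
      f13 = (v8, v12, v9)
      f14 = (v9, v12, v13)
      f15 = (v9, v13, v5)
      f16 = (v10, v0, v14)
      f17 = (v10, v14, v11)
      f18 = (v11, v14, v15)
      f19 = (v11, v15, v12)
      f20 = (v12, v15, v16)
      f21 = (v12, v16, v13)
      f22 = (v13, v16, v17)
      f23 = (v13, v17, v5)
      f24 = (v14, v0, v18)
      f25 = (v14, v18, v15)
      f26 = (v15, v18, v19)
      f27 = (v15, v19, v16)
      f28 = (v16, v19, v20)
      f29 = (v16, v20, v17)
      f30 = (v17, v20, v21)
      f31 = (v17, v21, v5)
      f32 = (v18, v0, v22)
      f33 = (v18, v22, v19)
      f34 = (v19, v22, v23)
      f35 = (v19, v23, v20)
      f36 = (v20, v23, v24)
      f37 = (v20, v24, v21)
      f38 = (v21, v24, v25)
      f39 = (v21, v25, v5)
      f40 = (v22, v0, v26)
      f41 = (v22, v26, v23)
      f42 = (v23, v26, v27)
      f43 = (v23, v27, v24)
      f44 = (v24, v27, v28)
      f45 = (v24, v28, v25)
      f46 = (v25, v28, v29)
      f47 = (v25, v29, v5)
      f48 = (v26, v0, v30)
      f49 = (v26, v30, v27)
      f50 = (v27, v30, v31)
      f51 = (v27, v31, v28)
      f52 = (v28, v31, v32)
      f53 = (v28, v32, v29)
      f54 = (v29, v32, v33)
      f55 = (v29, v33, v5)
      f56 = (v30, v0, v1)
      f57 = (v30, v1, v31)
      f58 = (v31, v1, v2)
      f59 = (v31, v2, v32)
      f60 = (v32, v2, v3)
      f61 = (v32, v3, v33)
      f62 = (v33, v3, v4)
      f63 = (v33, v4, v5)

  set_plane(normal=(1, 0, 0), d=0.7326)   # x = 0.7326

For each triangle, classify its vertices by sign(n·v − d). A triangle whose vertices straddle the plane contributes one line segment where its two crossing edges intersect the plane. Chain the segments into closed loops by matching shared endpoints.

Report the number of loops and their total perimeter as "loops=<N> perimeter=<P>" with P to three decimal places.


Straddling triangles (20 of 64):
  (v1,v0,v6) [+--] → (0.7326, 0, -1.07195)–(0.7326, 0.0903073, -1.0598)  len=0.0911
  (v1,v6,v2) [+-+] → (0.7326, 0.0903073, -1.0598)–(0.7326, 0.398477, -0.884143)  len=0.3547
  (v2,v6,v7) [+-+] → (0.7326, 0.398477, -0.884143)–(0.7326, 0.7326, -0.693662)  len=0.3846
  (v4,v8,v9) [++-] → (0.7326, 0.7326, 0.693662)–(0.7326, 0.0903073, 1.0598)  len=0.7393
  (v4,v9,v5) [+--] → (0.7326, 0.0903073, 1.0598)–(0.7326, 0, 1.07195)  len=0.0911
  (v6,v10,v7) [--+] → (0.7326, 0.862303, -0.515131)–(0.7326, 0.7326, -0.693662)  len=0.2207
  (v7,v10,v11) [+--] → (0.7326, 0.862303, -0.515131)–(0.7326, 0.942466, -0.4048)  len=0.1364
  (v7,v11,v8) [+-+] → (0.7326, 0.942466, -0.4048)–(0.7326, 0.942466, 0.268427)  len=0.6732
  (v8,v11,v12) [+--] → (0.7326, 0.942466, 0.268427)–(0.7326, 0.942466, 0.4048)  len=0.1364
  (v8,v12,v9) [+--] → (0.7326, 0.942466, 0.4048)–(0.7326, 0.7326, 0.693662)  len=0.3570
  (v27,v30,v31) [--+] → (0.7326, -0.7326, -0.693662)–(0.7326, -0.942466, -0.4048)  len=0.3570
  (v27,v31,v28) [-+-] → (0.7326, -0.942466, -0.4048)–(0.7326, -0.942466, -0.268427)  len=0.1364
  (v28,v31,v32) [-++] → (0.7326, -0.942466, -0.268427)–(0.7326, -0.942466, 0.4048)  len=0.6732
  (v28,v32,v29) [-+-] → (0.7326, -0.942466, 0.4048)–(0.7326, -0.862303, 0.515131)  len=0.1364
  (v29,v32,v33) [-+-] → (0.7326, -0.862303, 0.515131)–(0.7326, -0.7326, 0.693662)  len=0.2207
  (v30,v0,v1) [--+] → (0.7326, 0, -1.07195)–(0.7326, -0.0903073, -1.0598)  len=0.0911
  (v30,v1,v31) [-++] → (0.7326, -0.0903073, -1.0598)–(0.7326, -0.7326, -0.693662)  len=0.7393
  (v32,v3,v33) [++-] → (0.7326, -0.398477, 0.884143)–(0.7326, -0.7326, 0.693662)  len=0.3846
  (v33,v3,v4) [-++] → (0.7326, -0.398477, 0.884143)–(0.7326, -0.0903073, 1.0598)  len=0.3547
  (v33,v4,v5) [-+-] → (0.7326, -0.0903073, 1.0598)–(0.7326, 0, 1.07195)  len=0.0911

Chained into 1 loop(s):
  loop 1: 20 segments, perimeter = 6.3692
Total perimeter = 6.369

loops=1 perimeter=6.369


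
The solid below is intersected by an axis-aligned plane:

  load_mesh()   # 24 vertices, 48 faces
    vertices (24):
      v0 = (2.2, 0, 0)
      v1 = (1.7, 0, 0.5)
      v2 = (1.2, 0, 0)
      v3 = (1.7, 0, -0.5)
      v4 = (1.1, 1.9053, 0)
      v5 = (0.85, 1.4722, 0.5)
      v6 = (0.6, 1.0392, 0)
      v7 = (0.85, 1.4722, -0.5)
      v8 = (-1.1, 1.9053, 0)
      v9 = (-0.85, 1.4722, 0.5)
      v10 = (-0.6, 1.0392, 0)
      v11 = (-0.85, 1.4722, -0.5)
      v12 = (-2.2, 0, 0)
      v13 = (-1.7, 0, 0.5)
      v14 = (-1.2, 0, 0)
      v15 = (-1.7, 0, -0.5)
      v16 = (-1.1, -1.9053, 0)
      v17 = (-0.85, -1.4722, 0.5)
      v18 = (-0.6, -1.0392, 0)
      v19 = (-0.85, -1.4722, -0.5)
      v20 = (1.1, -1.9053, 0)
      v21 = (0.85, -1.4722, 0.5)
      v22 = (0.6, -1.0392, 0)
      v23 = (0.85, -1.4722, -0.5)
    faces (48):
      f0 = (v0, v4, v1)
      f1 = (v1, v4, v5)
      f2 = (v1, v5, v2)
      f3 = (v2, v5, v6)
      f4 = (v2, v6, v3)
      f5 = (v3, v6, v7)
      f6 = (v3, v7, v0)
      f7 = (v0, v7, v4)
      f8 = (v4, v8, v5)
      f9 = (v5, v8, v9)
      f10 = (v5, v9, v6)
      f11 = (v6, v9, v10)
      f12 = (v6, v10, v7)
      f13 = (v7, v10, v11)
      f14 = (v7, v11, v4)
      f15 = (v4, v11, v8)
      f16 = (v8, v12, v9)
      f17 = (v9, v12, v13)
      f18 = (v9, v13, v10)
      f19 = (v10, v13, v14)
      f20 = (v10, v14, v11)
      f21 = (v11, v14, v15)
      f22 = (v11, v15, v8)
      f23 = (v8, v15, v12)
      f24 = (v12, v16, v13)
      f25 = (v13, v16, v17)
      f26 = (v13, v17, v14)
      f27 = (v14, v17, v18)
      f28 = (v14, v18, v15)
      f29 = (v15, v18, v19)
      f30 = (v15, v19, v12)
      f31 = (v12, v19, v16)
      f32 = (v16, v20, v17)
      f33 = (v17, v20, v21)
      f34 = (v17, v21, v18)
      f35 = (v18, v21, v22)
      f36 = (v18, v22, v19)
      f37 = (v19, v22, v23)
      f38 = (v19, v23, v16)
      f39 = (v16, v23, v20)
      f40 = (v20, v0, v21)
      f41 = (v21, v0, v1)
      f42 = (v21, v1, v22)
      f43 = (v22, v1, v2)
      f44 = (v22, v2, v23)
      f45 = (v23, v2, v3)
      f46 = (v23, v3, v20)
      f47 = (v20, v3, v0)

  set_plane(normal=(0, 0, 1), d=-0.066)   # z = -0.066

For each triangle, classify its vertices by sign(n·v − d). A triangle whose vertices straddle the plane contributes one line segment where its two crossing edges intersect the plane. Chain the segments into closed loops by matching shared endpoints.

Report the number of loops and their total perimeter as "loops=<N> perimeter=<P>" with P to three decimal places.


Straddling triangles (24 of 48):
  (v2,v6,v3) [++-] → (0.7452, 0.902026, -0.066)–(1.266, 0, -0.066)  len=1.0416
  (v3,v6,v7) [-+-] → (0.7452, 0.902026, -0.066)–(0.633, 1.09636, -0.066)  len=0.2244
  (v3,v7,v0) [--+] → (2.0218, 0.19433, -0.066)–(2.134, 0, -0.066)  len=0.2244
  (v0,v7,v4) [+-+] → (2.0218, 0.19433, -0.066)–(1.067, 1.84813, -0.066)  len=1.9096
  (v6,v10,v7) [++-] → (-0.4086, 1.09636, -0.066)–(0.633, 1.09636, -0.066)  len=1.0416
  (v7,v10,v11) [-+-] → (-0.4086, 1.09636, -0.066)–(-0.633, 1.09636, -0.066)  len=0.2244
  (v7,v11,v4) [--+] → (0.8426, 1.84813, -0.066)–(1.067, 1.84813, -0.066)  len=0.2244
  (v4,v11,v8) [+-+] → (0.8426, 1.84813, -0.066)–(-1.067, 1.84813, -0.066)  len=1.9096
  (v10,v14,v11) [++-] → (-1.1538, 0.19433, -0.066)–(-0.633, 1.09636, -0.066)  len=1.0416
  (v11,v14,v15) [-+-] → (-1.1538, 0.19433, -0.066)–(-1.266, 0, -0.066)  len=0.2244
  (v11,v15,v8) [--+] → (-1.1792, 1.6538, -0.066)–(-1.067, 1.84813, -0.066)  len=0.2244
  (v8,v15,v12) [+-+] → (-1.1792, 1.6538, -0.066)–(-2.134, 0, -0.066)  len=1.9096
  (v14,v18,v15) [++-] → (-0.7452, -0.902026, -0.066)–(-1.266, 0, -0.066)  len=1.0416
  (v15,v18,v19) [-+-] → (-0.7452, -0.902026, -0.066)–(-0.633, -1.09636, -0.066)  len=0.2244
  (v15,v19,v12) [--+] → (-2.0218, -0.19433, -0.066)–(-2.134, 0, -0.066)  len=0.2244
  (v12,v19,v16) [+-+] → (-2.0218, -0.19433, -0.066)–(-1.067, -1.84813, -0.066)  len=1.9096
  (v18,v22,v19) [++-] → (0.4086, -1.09636, -0.066)–(-0.633, -1.09636, -0.066)  len=1.0416
  (v19,v22,v23) [-+-] → (0.4086, -1.09636, -0.066)–(0.633, -1.09636, -0.066)  len=0.2244
  (v19,v23,v16) [--+] → (-0.8426, -1.84813, -0.066)–(-1.067, -1.84813, -0.066)  len=0.2244
  (v16,v23,v20) [+-+] → (-0.8426, -1.84813, -0.066)–(1.067, -1.84813, -0.066)  len=1.9096
  (v22,v2,v23) [++-] → (1.1538, -0.19433, -0.066)–(0.633, -1.09636, -0.066)  len=1.0416
  (v23,v2,v3) [-+-] → (1.1538, -0.19433, -0.066)–(1.266, 0, -0.066)  len=0.2244
  (v23,v3,v20) [--+] → (1.1792, -1.6538, -0.066)–(1.067, -1.84813, -0.066)  len=0.2244
  (v20,v3,v0) [+-+] → (1.1792, -1.6538, -0.066)–(2.134, 0, -0.066)  len=1.9096

Chained into 2 loop(s):
  loop 1: 12 segments, perimeter = 7.5959
  loop 2: 12 segments, perimeter = 12.8041
Total perimeter = 20.400

loops=2 perimeter=20.400


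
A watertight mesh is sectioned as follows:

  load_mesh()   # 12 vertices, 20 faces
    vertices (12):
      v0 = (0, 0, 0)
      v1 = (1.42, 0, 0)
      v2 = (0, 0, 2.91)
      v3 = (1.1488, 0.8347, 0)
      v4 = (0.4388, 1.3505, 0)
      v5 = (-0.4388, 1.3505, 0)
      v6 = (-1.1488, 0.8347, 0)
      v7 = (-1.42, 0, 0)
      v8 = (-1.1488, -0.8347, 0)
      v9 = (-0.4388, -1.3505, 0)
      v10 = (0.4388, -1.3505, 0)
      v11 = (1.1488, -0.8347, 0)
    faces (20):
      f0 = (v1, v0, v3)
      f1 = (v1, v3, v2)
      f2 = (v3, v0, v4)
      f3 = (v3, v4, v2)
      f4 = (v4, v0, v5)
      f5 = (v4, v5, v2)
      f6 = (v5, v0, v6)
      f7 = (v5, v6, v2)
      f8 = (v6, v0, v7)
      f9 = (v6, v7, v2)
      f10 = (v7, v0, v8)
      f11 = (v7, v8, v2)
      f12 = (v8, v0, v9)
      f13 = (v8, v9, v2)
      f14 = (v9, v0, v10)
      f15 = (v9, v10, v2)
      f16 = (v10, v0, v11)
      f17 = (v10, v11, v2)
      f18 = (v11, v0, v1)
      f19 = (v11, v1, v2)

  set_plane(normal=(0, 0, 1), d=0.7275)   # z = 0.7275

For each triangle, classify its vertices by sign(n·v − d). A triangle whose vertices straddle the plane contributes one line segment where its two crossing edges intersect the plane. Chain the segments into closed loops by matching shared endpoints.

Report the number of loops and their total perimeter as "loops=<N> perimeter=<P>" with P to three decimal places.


loops=1 perimeter=6.582

Straddling triangles (10 of 20):
  (v1,v3,v2) [--+] → (0.8616, 0.626025, 0.7275)–(1.065, 0, 0.7275)  len=0.6582
  (v3,v4,v2) [--+] → (0.3291, 1.01287, 0.7275)–(0.8616, 0.626025, 0.7275)  len=0.6582
  (v4,v5,v2) [--+] → (-0.3291, 1.01287, 0.7275)–(0.3291, 1.01287, 0.7275)  len=0.6582
  (v5,v6,v2) [--+] → (-0.8616, 0.626025, 0.7275)–(-0.3291, 1.01287, 0.7275)  len=0.6582
  (v6,v7,v2) [--+] → (-1.065, 0, 0.7275)–(-0.8616, 0.626025, 0.7275)  len=0.6582
  (v7,v8,v2) [--+] → (-0.8616, -0.626025, 0.7275)–(-1.065, 0, 0.7275)  len=0.6582
  (v8,v9,v2) [--+] → (-0.3291, -1.01287, 0.7275)–(-0.8616, -0.626025, 0.7275)  len=0.6582
  (v9,v10,v2) [--+] → (0.3291, -1.01287, 0.7275)–(-0.3291, -1.01287, 0.7275)  len=0.6582
  (v10,v11,v2) [--+] → (0.8616, -0.626025, 0.7275)–(0.3291, -1.01287, 0.7275)  len=0.6582
  (v11,v1,v2) [--+] → (1.065, 0, 0.7275)–(0.8616, -0.626025, 0.7275)  len=0.6582

Chained into 1 loop(s):
  loop 1: 10 segments, perimeter = 6.5821
Total perimeter = 6.582


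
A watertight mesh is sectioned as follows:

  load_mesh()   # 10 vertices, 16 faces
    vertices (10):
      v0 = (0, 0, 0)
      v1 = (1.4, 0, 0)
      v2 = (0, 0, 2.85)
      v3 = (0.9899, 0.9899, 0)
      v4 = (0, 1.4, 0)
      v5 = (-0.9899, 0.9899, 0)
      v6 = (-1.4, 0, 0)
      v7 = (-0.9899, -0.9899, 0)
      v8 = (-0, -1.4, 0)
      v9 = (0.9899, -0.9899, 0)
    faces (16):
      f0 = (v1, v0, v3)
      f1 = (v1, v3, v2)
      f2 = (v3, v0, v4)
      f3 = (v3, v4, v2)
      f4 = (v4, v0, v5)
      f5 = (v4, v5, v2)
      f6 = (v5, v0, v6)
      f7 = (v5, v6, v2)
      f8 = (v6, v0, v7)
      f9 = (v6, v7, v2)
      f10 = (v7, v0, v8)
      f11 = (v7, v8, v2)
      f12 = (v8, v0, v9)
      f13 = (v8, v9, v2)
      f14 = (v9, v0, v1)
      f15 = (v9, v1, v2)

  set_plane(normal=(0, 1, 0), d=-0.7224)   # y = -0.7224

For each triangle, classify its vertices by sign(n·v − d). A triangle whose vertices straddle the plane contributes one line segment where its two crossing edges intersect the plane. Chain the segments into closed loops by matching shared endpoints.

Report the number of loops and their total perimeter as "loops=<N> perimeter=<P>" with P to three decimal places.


Straddling triangles (8 of 16):
  (v6,v0,v7) [++-] → (-0.7224, -0.7224, 0)–(-1.10072, -0.7224, 0)  len=0.3783
  (v6,v7,v2) [+-+] → (-1.10072, -0.7224, 0)–(-0.7224, -0.7224, 0.770154)  len=0.8581
  (v7,v0,v8) [-+-] → (-0.7224, -0.7224, 0)–(0, -0.7224, 0)  len=0.7224
  (v7,v8,v2) [--+] → (0, -0.7224, 1.3794)–(-0.7224, -0.7224, 0.770154)  len=0.9450
  (v8,v0,v9) [-+-] → (0, -0.7224, 0)–(0.7224, -0.7224, 0)  len=0.7224
  (v8,v9,v2) [--+] → (0.7224, -0.7224, 0.770154)–(0, -0.7224, 1.3794)  len=0.9450
  (v9,v0,v1) [-++] → (0.7224, -0.7224, 0)–(1.10072, -0.7224, 0)  len=0.3783
  (v9,v1,v2) [-++] → (1.10072, -0.7224, 0)–(0.7224, -0.7224, 0.770154)  len=0.8581

Chained into 1 loop(s):
  loop 1: 8 segments, perimeter = 5.8076
Total perimeter = 5.808

loops=1 perimeter=5.808


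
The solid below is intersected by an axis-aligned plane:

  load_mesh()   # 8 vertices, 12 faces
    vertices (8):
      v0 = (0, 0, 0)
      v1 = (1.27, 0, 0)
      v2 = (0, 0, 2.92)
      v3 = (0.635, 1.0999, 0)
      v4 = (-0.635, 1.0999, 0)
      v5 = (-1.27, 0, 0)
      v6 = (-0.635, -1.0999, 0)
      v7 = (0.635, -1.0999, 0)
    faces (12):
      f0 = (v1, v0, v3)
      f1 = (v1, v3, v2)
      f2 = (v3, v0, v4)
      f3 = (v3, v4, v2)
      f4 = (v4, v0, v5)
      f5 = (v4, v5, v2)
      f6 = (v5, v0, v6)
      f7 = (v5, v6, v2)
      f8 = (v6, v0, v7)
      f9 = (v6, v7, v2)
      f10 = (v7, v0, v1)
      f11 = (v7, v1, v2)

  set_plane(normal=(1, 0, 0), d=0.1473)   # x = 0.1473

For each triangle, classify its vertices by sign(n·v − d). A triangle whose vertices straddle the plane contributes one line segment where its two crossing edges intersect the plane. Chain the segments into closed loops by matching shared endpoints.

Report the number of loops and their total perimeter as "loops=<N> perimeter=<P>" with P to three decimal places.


loops=1 perimeter=7.841

Straddling triangles (8 of 12):
  (v1,v0,v3) [+-+] → (0.1473, 0, 0)–(0.1473, 0.255142, 0)  len=0.2551
  (v1,v3,v2) [++-] → (0.1473, 0.255142, 2.24265)–(0.1473, 0, 2.58133)  len=0.4240
  (v3,v0,v4) [+--] → (0.1473, 0.255142, 0)–(0.1473, 1.0999, 0)  len=0.8448
  (v3,v4,v2) [+--] → (0.1473, 1.0999, 0)–(0.1473, 0.255142, 2.24265)  len=2.3965
  (v6,v0,v7) [--+] → (0.1473, -0.255142, 0)–(0.1473, -1.0999, 0)  len=0.8448
  (v6,v7,v2) [-+-] → (0.1473, -1.0999, 0)–(0.1473, -0.255142, 2.24265)  len=2.3965
  (v7,v0,v1) [+-+] → (0.1473, -0.255142, 0)–(0.1473, 0, 0)  len=0.2551
  (v7,v1,v2) [++-] → (0.1473, 0, 2.58133)–(0.1473, -0.255142, 2.24265)  len=0.4240

Chained into 1 loop(s):
  loop 1: 8 segments, perimeter = 7.8408
Total perimeter = 7.841


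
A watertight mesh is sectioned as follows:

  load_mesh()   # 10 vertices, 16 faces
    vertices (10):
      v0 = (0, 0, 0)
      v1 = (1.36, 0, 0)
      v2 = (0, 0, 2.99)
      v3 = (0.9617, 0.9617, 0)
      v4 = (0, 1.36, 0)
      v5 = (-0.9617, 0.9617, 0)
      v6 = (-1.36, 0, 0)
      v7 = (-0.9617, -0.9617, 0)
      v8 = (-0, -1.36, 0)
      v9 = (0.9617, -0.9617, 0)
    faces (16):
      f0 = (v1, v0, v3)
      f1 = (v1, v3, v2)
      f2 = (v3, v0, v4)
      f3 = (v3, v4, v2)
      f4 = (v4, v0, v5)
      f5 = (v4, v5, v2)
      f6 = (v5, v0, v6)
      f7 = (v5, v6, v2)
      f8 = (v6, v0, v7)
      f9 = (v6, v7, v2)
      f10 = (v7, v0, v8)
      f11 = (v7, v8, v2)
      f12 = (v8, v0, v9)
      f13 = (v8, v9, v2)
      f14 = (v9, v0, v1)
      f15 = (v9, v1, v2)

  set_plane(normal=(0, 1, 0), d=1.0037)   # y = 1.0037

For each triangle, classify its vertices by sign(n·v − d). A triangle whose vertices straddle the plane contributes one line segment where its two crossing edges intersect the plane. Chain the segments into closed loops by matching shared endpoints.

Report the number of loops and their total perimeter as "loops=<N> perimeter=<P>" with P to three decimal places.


Straddling triangles (4 of 16):
  (v3,v0,v4) [--+] → (0, 1.0037, 0)–(0.860291, 1.0037, 0)  len=0.8603
  (v3,v4,v2) [-+-] → (0.860291, 1.0037, 0)–(0, 1.0037, 0.783336)  len=1.1635
  (v4,v0,v5) [+--] → (0, 1.0037, 0)–(-0.860291, 1.0037, 0)  len=0.8603
  (v4,v5,v2) [+--] → (-0.860291, 1.0037, 0)–(0, 1.0037, 0.783336)  len=1.1635

Chained into 1 loop(s):
  loop 1: 4 segments, perimeter = 4.0476
Total perimeter = 4.048

loops=1 perimeter=4.048


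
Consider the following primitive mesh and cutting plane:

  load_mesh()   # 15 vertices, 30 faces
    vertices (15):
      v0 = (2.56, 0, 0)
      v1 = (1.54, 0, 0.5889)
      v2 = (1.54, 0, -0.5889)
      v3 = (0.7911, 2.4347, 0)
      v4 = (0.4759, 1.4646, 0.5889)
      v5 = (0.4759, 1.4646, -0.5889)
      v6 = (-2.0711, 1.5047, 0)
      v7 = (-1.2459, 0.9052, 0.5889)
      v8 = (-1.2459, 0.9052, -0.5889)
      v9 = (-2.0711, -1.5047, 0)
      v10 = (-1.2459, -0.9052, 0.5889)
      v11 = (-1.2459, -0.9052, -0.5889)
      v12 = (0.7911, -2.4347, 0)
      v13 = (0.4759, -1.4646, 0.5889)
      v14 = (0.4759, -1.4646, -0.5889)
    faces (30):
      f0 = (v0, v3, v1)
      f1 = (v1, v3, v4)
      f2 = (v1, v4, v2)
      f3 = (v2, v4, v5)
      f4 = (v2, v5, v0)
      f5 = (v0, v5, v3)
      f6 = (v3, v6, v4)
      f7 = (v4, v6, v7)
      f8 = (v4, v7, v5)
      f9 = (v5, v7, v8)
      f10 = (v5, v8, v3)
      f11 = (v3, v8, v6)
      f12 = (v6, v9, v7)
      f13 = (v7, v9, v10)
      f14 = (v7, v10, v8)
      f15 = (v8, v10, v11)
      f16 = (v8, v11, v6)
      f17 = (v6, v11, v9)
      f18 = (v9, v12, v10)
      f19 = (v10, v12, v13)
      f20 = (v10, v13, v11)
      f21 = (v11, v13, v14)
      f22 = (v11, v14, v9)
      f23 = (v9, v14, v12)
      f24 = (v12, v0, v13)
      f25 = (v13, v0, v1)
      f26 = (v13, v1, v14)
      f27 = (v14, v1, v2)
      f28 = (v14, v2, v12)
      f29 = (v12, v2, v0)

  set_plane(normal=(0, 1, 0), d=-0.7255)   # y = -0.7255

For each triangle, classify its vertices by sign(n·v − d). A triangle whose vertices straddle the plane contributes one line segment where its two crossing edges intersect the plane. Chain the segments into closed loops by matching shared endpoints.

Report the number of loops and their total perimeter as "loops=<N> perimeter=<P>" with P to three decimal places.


Straddling triangles (12 of 30):
  (v6,v9,v7) [+-+] → (-2.0711, -0.7255, 0)–(-1.80429, -0.7255, 0.190411)  len=0.3278
  (v7,v9,v10) [+--] → (-1.80429, -0.7255, 0.190411)–(-1.2459, -0.7255, 0.5889)  len=0.6860
  (v7,v10,v8) [+-+] → (-1.2459, -0.7255, 0.5889)–(-1.2459, -0.7255, 0.471992)  len=0.1169
  (v8,v10,v11) [+--] → (-1.2459, -0.7255, 0.471992)–(-1.2459, -0.7255, -0.5889)  len=1.0609
  (v8,v11,v6) [+-+] → (-1.2459, -0.7255, -0.5889)–(-1.30743, -0.7255, -0.544987)  len=0.0756
  (v6,v11,v9) [+--] → (-1.30743, -0.7255, -0.544987)–(-2.0711, -0.7255, 0)  len=0.9382
  (v12,v0,v13) [-+-] → (2.0329, -0.7255, 0)–(1.52763, -0.7255, 0.291716)  len=0.5834
  (v13,v0,v1) [-++] → (1.52763, -0.7255, 0.291716)–(1.01289, -0.7255, 0.5889)  len=0.5944
  (v13,v1,v14) [-+-] → (1.01289, -0.7255, 0.5889)–(1.01289, -0.7255, 0.00546841)  len=0.5834
  (v14,v1,v2) [-++] → (1.01289, -0.7255, 0.00546841)–(1.01289, -0.7255, -0.5889)  len=0.5944
  (v14,v2,v12) [-+-] → (1.01289, -0.7255, -0.5889)–(1.31684, -0.7255, -0.413418)  len=0.3510
  (v12,v2,v0) [-++] → (1.31684, -0.7255, -0.413418)–(2.0329, -0.7255, 0)  len=0.8268

Chained into 2 loop(s):
  loop 1: 6 segments, perimeter = 3.2054
  loop 2: 6 segments, perimeter = 3.5334
Total perimeter = 6.739

loops=2 perimeter=6.739


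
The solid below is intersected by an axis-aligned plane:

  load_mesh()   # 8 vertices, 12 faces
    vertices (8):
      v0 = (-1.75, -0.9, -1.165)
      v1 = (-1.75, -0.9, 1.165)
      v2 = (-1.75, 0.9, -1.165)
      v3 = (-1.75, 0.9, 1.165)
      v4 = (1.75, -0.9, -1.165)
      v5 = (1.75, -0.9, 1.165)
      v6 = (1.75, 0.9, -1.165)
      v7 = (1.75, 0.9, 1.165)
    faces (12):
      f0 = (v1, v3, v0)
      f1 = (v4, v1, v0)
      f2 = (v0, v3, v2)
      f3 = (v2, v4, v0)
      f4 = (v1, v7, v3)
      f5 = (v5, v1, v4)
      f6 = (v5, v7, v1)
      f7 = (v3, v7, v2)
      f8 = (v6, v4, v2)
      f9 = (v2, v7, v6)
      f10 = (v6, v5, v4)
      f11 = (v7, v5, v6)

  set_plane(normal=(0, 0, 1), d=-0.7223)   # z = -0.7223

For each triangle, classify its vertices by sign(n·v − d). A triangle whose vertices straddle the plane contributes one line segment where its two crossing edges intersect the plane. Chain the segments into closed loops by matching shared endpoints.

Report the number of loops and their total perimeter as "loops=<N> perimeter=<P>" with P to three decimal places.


Straddling triangles (8 of 12):
  (v1,v3,v0) [++-] → (-1.75, -0.558, -0.7223)–(-1.75, -0.9, -0.7223)  len=0.3420
  (v4,v1,v0) [-+-] → (1.085, -0.9, -0.7223)–(-1.75, -0.9, -0.7223)  len=2.8350
  (v0,v3,v2) [-+-] → (-1.75, -0.558, -0.7223)–(-1.75, 0.9, -0.7223)  len=1.4580
  (v5,v1,v4) [++-] → (1.085, -0.9, -0.7223)–(1.75, -0.9, -0.7223)  len=0.6650
  (v3,v7,v2) [++-] → (-1.085, 0.9, -0.7223)–(-1.75, 0.9, -0.7223)  len=0.6650
  (v2,v7,v6) [-+-] → (-1.085, 0.9, -0.7223)–(1.75, 0.9, -0.7223)  len=2.8350
  (v6,v5,v4) [-+-] → (1.75, 0.558, -0.7223)–(1.75, -0.9, -0.7223)  len=1.4580
  (v7,v5,v6) [++-] → (1.75, 0.558, -0.7223)–(1.75, 0.9, -0.7223)  len=0.3420

Chained into 1 loop(s):
  loop 1: 8 segments, perimeter = 10.6000
Total perimeter = 10.600

loops=1 perimeter=10.600
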